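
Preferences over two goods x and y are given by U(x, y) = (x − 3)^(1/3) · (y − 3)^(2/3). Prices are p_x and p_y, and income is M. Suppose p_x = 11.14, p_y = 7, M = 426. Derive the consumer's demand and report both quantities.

x* = 14.1185, y* = 38.3886

Substituting into the budget: x* = 3 + 1/3·(M − 3·p_x − 3·p_y)/p_x, and y* = 3 + 2/3·(…)/p_y.
Discretionary income = 426 − 3·11.14 − 3·7 = 371.58; x* = 3 + 1/3·371.58/11.14 = 14.1185; y* = 3 + 2/3·371.58/7 = 38.3886.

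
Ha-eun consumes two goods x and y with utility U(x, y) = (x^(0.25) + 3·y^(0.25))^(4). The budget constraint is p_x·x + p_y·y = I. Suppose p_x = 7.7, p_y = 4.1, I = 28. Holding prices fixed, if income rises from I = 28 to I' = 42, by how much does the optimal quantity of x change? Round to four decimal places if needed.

Numerically y/x = 10.025457, so x* = 28/(7.7 + 4.1·10.025457) = 0.5737.
At I' = 42: x* = 0.8606. Change: 0.8606 − 0.5737 = 0.2869.

Δx* = 0.2869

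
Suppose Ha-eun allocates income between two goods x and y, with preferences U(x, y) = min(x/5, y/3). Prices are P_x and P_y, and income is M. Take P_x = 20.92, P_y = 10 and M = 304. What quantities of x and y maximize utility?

x* = 11.2927, y* = 6.7756

Here 5·20.92 + 3·10 = 134.6, giving x* = 11.2927 and y* = 6.7756.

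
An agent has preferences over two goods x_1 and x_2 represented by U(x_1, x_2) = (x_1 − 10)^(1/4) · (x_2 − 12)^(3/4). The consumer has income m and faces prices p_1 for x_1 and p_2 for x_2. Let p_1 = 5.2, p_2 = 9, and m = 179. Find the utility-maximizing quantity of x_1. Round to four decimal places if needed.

x_1* = 10.9135

MRS = (1/3)·(x_2−12)/(x_1−10). Tangency with p_1/p_2 gives x_2−12 = 3·(p_1/p_2)·(x_1−10).
After buying the subsistence bundle (10, 12), a share 0.25 of the remaining income goes to x_1: x_1* = 10 + 0.25·(m − 10p_1 − 12p_2)/p_1.
Discretionary income = 179 − 10·5.2 − 12·9 = 19; x_1* = 10 + 0.25·19/5.2 = 10.9135.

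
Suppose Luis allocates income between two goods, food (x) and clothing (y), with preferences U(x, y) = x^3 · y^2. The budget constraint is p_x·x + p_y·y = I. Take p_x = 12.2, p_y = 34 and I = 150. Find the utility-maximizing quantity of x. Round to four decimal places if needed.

x* = 7.377

The MRS is (3/2)·y/x. Set MRS = p_x/p_y.
So 3·p_y·y = 2·p_x·x; combined with the budget, a share 0.6 of income goes to x.
Demand: x*(p_x,p_y,I) = 0.6·I/p_x and y* = 0.4·I/p_y.
At p_x=12.2, p_y=34, I=150: x* = 0.6·150/12.2 = 7.377.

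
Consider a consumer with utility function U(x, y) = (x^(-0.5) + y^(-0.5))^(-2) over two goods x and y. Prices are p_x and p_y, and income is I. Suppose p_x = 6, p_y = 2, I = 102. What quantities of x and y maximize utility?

x* = 10.0392, y* = 20.8824

From the CES first-order condition, (y/x)^(1.5) = p_x/p_y.
Hence y/x = (p_x/p_y)^(1/(1.5)), i.e. raised to the 2/3 power.
Substitute y = (y/x)·x into the budget: x* = I/(p_x + p_y·(y/x)).
Numerically y/x = 2.080084, so x* = 102/(6 + 2·2.080084) = 10.0392 and y* = 2.080084·10.0392 = 20.8824.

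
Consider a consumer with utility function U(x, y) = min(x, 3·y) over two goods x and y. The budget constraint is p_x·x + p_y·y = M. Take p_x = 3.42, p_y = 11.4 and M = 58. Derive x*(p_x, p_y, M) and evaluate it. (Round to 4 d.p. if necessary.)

With perfect complements, no substitution: consume in ratio x:y = 3:1.
Budget: p_x·x + p_y·(1/3)·x = M, so (3·p_x + p_y)·x = 3·M.
Demand: x*(p_x,p_y,M) = 3·M/(3·p_x + p_y), y* = M/(3·p_x + p_y).
Here 3·3.42 + 11.4 = 21.66, giving x* = 8.0332.

x* = 8.0332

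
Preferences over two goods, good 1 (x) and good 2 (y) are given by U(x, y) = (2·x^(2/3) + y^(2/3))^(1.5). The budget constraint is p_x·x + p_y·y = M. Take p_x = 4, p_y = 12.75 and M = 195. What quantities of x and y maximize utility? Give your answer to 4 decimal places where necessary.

x* = 48.1575, y* = 0.1859

MU_x ∝ 2·x^(-1/3), MU_y ∝ y^(-1/3), so MRS = 2·(y/x)^(1/3) = p_x/p_y.
Hence y/x = ((1/2)·p_x/p_y)^(1/(1/3)), i.e. raised to the 3 power.
Substitute y = (y/x)·x into the budget: x* = M/(p_x + p_y·(y/x)).
Numerically y/x = 0.00386, so x* = 195/(4 + 12.75·0.00386) = 48.1575 and y* = 0.00386·48.1575 = 0.1859.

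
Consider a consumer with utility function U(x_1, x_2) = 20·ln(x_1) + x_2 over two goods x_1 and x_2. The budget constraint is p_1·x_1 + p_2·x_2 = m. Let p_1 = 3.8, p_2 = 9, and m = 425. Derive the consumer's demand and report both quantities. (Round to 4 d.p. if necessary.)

MU_x_1 = 20/x_1, MU_x_2 = 1. Tangency: 20/x_1 = p_1/p_2.
So x_1*(p_1,p_2) = 20·p_2/p_1, independent of income; and x_2* = (m − 20·p_2)/p_2.
At the given prices: x_1* = 20·9/3.8 = 47.3684, and x_2* = 27.2222.

x_1* = 47.3684, x_2* = 27.2222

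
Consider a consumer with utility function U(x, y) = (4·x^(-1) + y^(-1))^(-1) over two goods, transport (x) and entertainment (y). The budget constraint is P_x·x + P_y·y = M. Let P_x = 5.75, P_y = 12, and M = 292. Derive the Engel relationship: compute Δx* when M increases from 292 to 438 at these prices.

From the CES first-order condition, 4·(y/x)^(2) = P_x/P_y.
Solve for the ratio: y/x = [(1/4)·P_x/P_y]^(0.5).
Substitute y = (y/x)·x into the budget: x* = M/(P_x + P_y·(y/x)).
Numerically y/x = 0.346109, so x* = 292/(5.75 + 12·0.346109) = 29.4851.
At M' = 438: x* = 44.2276. Change: 44.2276 − 29.4851 = 14.7425.

Δx* = 14.7425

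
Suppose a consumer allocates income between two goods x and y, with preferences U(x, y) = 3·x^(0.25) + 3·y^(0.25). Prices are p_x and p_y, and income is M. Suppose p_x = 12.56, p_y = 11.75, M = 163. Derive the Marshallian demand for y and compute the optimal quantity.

y* = 7.0132

MRS = MU_x/MU_y = (y/x)^(0.75). Set equal to p_x/p_y.
Solve for the ratio: y/x = [p_x/p_y]^(4/3).
Substitute y = (y/x)·x into the budget: x* = M/(p_x + p_y·(y/x)).
Numerically y/x = 1.092955, so x* = 163/(12.56 + 11.75·1.092955) = 6.4168 and y* = 1.092955·6.4168 = 7.0132.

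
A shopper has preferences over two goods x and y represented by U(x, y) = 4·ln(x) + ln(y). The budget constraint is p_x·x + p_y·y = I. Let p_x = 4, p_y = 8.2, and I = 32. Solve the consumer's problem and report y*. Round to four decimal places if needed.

MU_x/MU_y = (4·y)/(x); tangency sets this equal to p_x/p_y.
So 4·p_y·y = p_x·x; combined with the budget, a share 0.8 of income goes to x.
Demand: x*(p_x,p_y,I) = 0.8·I/p_x and y* = 0.2·I/p_y.
At p_x=4, p_y=8.2, I=32: y* = 0.2·32/8.2 = 0.7805.

y* = 0.7805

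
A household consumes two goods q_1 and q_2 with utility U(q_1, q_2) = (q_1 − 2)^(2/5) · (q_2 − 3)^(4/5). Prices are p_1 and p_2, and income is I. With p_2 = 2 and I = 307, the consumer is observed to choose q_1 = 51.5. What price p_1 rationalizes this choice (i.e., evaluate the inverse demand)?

p_1 = 2

MRS = (1/2)·(q_2−3)/(q_1−2). Tangency with p_1/p_2 gives q_2−3 = 2·(p_1/p_2)·(q_1−2).
Substituting into the budget: q_1* = 2 + 1/3·(I − 2·p_1 − 3·p_2)/p_1, and q_2* = 3 + 2/3·(…)/p_2.
Set q_1* = 51.5 in the demand function and solve for p_1: p_1 = 2.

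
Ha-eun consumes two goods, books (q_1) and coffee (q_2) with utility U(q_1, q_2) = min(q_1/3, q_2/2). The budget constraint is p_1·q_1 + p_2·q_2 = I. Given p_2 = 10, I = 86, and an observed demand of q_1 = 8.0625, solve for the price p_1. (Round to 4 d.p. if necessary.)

p_1 = 4

With perfect complements, no substitution: consume in ratio q_1:q_2 = 3:2.
Budget: p_1·q_1 + p_2·(2/3)·q_1 = I, so (3·p_1 + 2·p_2)·q_1 = 3·I.
Demand: q_1*(p_1,p_2,I) = 3·I/(3·p_1 + 2·p_2), q_2* = 2·I/(3·p_1 + 2·p_2).
Set q_1* = 8.0625 in the demand function and solve for p_1: p_1 = 4.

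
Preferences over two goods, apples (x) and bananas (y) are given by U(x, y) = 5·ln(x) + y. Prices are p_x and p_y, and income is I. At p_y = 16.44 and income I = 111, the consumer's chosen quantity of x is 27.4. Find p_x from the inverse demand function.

Set MRS = p_x/p_y: (5/x)/1 = p_x/p_y.
So x*(p_x,p_y) = 5·p_y/p_x, independent of income; and y* = (I − 5·p_y)/p_y.
Set x* = 27.4 in the demand function and solve for p_x: p_x = 3.

p_x = 3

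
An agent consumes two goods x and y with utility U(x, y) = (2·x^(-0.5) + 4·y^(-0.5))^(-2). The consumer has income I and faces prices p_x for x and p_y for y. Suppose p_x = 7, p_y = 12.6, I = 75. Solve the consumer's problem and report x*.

With the ratio pinned down, the budget gives x* = I/(p_x + p_y·(y/x)) and y* = (y/x)·x*.
Numerically y/x = 1.072766, so x* = 75/(7 + 12.6·1.072766) = 3.6555.

x* = 3.6555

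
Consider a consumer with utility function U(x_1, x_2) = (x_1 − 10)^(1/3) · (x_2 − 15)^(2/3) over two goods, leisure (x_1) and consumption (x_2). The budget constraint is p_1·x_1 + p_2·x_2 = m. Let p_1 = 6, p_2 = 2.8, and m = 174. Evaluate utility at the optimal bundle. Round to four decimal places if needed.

V = 10.5538

Let x_1' = x_1−10, x_2' = x_2−15. MRS = (1/2)·x_2'/x_1' = p_1/p_2.
After buying the subsistence bundle (10, 15), a share 1/3 of the remaining income goes to x_1: x_1* = 10 + 1/3·(m − 10p_1 − 15p_2)/p_1.
Discretionary income = 174 − 10·6 − 15·2.8 = 72; x_1* = 10 + 1/3·72/6 = 14; x_2* = 15 + 2/3·72/2.8 = 32.1429.
Utility at the optimum: U(14, 32.1429) = 10.5538.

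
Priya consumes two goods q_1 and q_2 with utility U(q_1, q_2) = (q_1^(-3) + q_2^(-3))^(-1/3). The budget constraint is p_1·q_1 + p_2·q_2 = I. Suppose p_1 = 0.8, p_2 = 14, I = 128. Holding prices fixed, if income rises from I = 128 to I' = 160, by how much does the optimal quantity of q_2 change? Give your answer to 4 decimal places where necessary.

MRS = MU_q_1/MU_q_2 = (q_2/q_1)^(4). Set equal to p_1/p_2.
Hence q_2/q_1 = (p_1/p_2)^(1/(4)), i.e. raised to the 0.25 power.
Substitute q_2 = (q_2/q_1)·q_1 into the budget: q_1* = I/(p_1 + p_2·(q_2/q_1)).
Numerically q_2/q_1 = 0.488923, so q_1* = 128/(0.8 + 14·0.488923) = 16.7431 and q_2* = 0.488923·16.7431 = 8.1861.
At I' = 160: q_2* = 10.2326. Change: 10.2326 − 8.1861 = 2.0465.

Δq_2* = 2.0465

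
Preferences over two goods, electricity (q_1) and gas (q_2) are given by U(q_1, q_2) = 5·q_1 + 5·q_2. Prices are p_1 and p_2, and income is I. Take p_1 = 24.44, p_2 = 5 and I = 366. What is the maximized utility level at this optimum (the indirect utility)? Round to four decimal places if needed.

Numerically: q_1* = 0, q_2* = 73.2.
Utility at the optimum: U(0, 73.2) = 366.

V = 366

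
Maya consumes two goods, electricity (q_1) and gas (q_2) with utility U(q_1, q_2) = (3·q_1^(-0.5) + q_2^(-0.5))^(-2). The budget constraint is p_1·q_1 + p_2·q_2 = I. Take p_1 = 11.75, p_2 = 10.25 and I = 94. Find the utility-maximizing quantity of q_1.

Numerically q_2/q_1 = 0.526577, so q_1* = 94/(11.75 + 10.25·0.526577) = 5.4819.

q_1* = 5.4819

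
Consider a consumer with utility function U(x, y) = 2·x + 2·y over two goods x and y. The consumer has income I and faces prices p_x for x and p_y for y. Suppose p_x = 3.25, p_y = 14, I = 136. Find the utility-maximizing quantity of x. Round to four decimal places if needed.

Linear utility — the consumer picks whichever good has higher MU/price: 2/3.25 = 0.6154 vs 2/14 = 0.1429.
x gives more utility per dollar, so spend all income on x: x* = I/p_x, y* = 0.
Numerically: x* = 41.8462, y* = 0.

x* = 41.8462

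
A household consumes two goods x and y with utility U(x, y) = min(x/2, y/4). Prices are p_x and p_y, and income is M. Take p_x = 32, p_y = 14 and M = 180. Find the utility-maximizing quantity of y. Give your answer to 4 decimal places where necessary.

With perfect complements, no substitution: consume in ratio x:y = 2:4.
Budget: p_x·x + p_y·2·x = M, so (2·p_x + 4·p_y)·x = 2·M.
Demand: x*(p_x,p_y,M) = 2·M/(2·p_x + 4·p_y), y* = 4·M/(2·p_x + 4·p_y).
Here 2·32 + 4·14 = 120, giving y* = 6.

y* = 6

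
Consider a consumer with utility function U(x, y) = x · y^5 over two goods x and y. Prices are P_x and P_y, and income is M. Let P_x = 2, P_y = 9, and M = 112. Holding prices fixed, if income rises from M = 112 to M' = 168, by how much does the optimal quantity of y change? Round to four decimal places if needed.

Demand: x*(P_x,P_y,M) = 1/6·M/P_x and y* = 5/6·M/P_y.
At P_x=2, P_y=9, M=112: y* = 5/6·112/9 = 10.3704.
At M' = 168: y* = 15.5556. Change: 15.5556 − 10.3704 = 5.1852.

Δy* = 5.1852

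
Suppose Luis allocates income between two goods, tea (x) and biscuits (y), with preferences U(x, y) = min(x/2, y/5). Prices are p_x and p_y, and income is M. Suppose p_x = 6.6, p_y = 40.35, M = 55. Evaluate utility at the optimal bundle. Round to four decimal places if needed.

With perfect complements, no substitution: consume in ratio x:y = 2:5.
Budget: p_x·x + p_y·(5/2)·x = M, so (2·p_x + 5·p_y)·x = 2·M.
Demand: x*(p_x,p_y,M) = 2·M/(2·p_x + 5·p_y), y* = 5·M/(2·p_x + 5·p_y).
Here 2·6.6 + 5·40.35 = 214.95, giving x* = 0.5117 and y* = 1.2794.
Utility at the optimum: U(0.5117, 1.2794) = 0.2559.

V = 0.2559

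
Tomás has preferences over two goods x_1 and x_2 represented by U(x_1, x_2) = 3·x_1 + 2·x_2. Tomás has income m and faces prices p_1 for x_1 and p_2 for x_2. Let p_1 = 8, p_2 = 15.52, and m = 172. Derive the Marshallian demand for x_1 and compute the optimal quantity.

x_1* = 21.5

Perfect substitutes: compare marginal utility per dollar. 3/p_1 vs 2/p_2 → 0.375 vs 0.1289.
x_1 gives more utility per dollar, so spend all income on x_1: x_1* = m/p_1, x_2* = 0.
Numerically: x_1* = 21.5, x_2* = 0.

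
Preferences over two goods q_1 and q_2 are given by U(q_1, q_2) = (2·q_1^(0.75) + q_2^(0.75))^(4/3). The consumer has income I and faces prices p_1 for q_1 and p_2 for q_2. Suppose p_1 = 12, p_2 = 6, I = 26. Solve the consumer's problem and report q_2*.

MU_q_1 ∝ 2·q_1^(-0.25), MU_q_2 ∝ q_2^(-0.25), so MRS = 2·(q_2/q_1)^(0.25) = p_1/p_2.
Hence q_2/q_1 = ((1/2)·p_1/p_2)^(1/(0.25)), i.e. raised to the 4 power.
Substitute q_2 = (q_2/q_1)·q_1 into the budget: q_1* = I/(p_1 + p_2·(q_2/q_1)).
Numerically q_2/q_1 = 1, so q_1* = 26/(12 + 6·1) = 1.4444 and q_2* = 1·1.4444 = 1.4444.

q_2* = 1.4444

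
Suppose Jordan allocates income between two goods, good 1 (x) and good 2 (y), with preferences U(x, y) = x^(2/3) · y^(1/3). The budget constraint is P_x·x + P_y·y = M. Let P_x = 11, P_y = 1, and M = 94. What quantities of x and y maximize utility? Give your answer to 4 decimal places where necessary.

x* = 5.697, y* = 31.3333

Tangency: MRS = 2·y/x = P_x/P_y.
So 2/3·P_y·y = 1/3·P_x·x; combined with the budget, a share 2/3 of income goes to x.
Demand: x*(P_x,P_y,M) = 2/3·M/P_x and y* = 1/3·M/P_y.
At P_x=11, P_y=1, M=94: x* = 2/3·94/11 = 5.697, y* = 31.3333.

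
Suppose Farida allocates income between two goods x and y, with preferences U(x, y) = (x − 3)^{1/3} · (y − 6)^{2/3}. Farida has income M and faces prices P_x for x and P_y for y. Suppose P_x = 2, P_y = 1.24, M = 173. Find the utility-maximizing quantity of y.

y* = 91.7849

Let x' = x−3, y' = y−6. MRS = (1/2)·y'/x' = P_x/P_y.
After buying the subsistence bundle (3, 6), a share 1/3 of the remaining income goes to x: x* = 3 + 1/3·(M − 3P_x − 6P_y)/P_x.
Discretionary income = 173 − 3·2 − 6·1.24 = 159.56; y* = 6 + 2/3·159.56/1.24 = 91.7849.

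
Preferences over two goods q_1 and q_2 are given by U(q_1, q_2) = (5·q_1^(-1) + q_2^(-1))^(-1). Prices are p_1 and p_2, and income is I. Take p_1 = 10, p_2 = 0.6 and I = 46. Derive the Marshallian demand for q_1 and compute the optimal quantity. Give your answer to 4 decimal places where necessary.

q_1* = 4.1458

From the CES first-order condition, 5·(q_2/q_1)^(2) = p_1/p_2.
Hence q_2/q_1 = ((1/5)·p_1/p_2)^(1/(2)), i.e. raised to the 0.5 power.
Substitute q_2 = (q_2/q_1)·q_1 into the budget: q_1* = I/(p_1 + p_2·(q_2/q_1)).
Numerically q_2/q_1 = 1.825742, so q_1* = 46/(10 + 0.6·1.825742) = 4.1458.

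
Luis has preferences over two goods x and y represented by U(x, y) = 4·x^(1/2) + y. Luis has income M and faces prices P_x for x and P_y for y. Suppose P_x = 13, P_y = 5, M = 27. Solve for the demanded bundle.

MU_x = 2/√x, MU_y = 1. Tangency: 2/√x = P_x/P_y.
Thus x* = (2·P_y/P_x)² — independent of M — with the rest of income spent on y.
Plugging in: x* = (2·5/13)² = 0.5917, y* = 3.8615.

x* = 0.5917, y* = 3.8615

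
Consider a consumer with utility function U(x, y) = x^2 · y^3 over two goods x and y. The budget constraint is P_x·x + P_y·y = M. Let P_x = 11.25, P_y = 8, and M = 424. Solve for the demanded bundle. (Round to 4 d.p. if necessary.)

At P_x=11.25, P_y=8, M=424: x* = 0.4·424/11.25 = 15.0756, y* = 31.8.

x* = 15.0756, y* = 31.8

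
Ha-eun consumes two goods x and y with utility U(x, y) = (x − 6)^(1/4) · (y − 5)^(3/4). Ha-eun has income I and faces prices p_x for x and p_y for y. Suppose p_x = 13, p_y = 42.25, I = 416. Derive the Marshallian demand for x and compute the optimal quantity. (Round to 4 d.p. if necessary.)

x* = 8.4375

This is Cobb-Douglas in (x−6, y−5): tangency gives 0.25·p_y·(y−5) = 0.75·p_x·(x−6).
Substituting into the budget: x* = 6 + 0.25·(I − 6·p_x − 5·p_y)/p_x, and y* = 5 + 0.75·(…)/p_y.
Discretionary income = 416 − 6·13 − 5·42.25 = 126.75; x* = 6 + 0.25·126.75/13 = 8.4375.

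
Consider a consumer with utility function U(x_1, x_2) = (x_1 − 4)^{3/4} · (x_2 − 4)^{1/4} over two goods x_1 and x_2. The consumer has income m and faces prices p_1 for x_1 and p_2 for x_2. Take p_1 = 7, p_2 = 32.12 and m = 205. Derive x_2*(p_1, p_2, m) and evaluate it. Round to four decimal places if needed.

This is Cobb-Douglas in (x_1−4, x_2−4): tangency gives 0.75·p_2·(x_2−4) = 0.25·p_1·(x_1−4).
Substituting into the budget: x_1* = 4 + 0.75·(m − 4·p_1 − 4·p_2)/p_1, and x_2* = 4 + 0.25·(…)/p_2.
Discretionary income = 205 − 4·7 − 4·32.12 = 48.52; x_2* = 4 + 0.25·48.52/32.12 = 4.3776.

x_2* = 4.3776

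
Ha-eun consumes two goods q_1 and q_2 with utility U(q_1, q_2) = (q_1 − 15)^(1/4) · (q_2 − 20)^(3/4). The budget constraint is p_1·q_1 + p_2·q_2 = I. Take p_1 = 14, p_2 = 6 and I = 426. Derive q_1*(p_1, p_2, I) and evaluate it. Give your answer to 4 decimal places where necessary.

q_1* = 16.7143

Substituting into the budget: q_1* = 15 + 0.25·(I − 15·p_1 − 20·p_2)/p_1, and q_2* = 20 + 0.75·(…)/p_2.
Discretionary income = 426 − 15·14 − 20·6 = 96; q_1* = 15 + 0.25·96/14 = 16.7143.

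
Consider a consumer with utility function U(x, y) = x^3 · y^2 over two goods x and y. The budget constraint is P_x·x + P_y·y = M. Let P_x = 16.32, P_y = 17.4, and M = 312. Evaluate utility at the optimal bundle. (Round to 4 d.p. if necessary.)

V = 77640.3964

The MRS is (3/2)·y/x. Set MRS = P_x/P_y.
So 3·P_y·y = 2·P_x·x; combined with the budget, a share 0.6 of income goes to x.
Demand: x*(P_x,P_y,M) = 0.6·M/P_x and y* = 0.4·M/P_y.
At P_x=16.32, P_y=17.4, M=312: x* = 0.6·312/16.32 = 11.4706, y* = 7.1724.
Utility at the optimum: U(11.4706, 7.1724) = 77640.3964.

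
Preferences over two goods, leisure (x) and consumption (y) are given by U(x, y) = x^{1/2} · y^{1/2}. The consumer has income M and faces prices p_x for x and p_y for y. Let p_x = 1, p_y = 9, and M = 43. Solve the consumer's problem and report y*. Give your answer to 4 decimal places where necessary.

MU_x/MU_y = (0.5·y)/(0.5·x); tangency sets this equal to p_x/p_y.
So 0.5·p_y·y = 0.5·p_x·x; combined with the budget, a share 0.5 of income goes to x.
Demand: x*(p_x,p_y,M) = 0.5·M/p_x and y* = 0.5·M/p_y.
At p_x=1, p_y=9, M=43: y* = 0.5·43/9 = 2.3889.

y* = 2.3889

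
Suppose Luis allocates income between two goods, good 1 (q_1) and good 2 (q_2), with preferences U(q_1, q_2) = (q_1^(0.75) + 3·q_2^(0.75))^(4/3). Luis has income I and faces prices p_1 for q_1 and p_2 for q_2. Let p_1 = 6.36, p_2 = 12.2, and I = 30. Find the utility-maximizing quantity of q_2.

MU_q_1 ∝ q_1^(-0.25), MU_q_2 ∝ 3·q_2^(-0.25), so MRS = (1/3)·(q_2/q_1)^(0.25) = p_1/p_2.
Solve for the ratio: q_2/q_1 = [3·p_1/p_2]^(4).
Substitute q_2 = (q_2/q_1)·q_1 into the budget: q_1* = I/(p_1 + p_2·(q_2/q_1)).
Numerically q_2/q_1 = 5.982382, so q_1* = 30/(6.36 + 12.2·5.982382) = 0.3781 and q_2* = 5.982382·0.3781 = 2.2619.

q_2* = 2.2619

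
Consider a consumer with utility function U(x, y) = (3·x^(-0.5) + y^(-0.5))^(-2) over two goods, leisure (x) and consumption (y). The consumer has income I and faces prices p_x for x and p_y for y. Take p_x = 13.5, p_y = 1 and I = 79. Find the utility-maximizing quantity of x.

Numerically y/x = 2.725681, so x* = 79/(13.5 + 1·2.725681) = 4.8688.

x* = 4.8688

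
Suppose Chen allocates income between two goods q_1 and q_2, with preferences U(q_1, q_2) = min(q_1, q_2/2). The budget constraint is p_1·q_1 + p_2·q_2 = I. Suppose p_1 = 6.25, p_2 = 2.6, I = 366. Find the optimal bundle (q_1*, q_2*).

Leontief preferences: the optimum is at the kink where q_1/1 = q_2/2, i.e. q_2 = 2·q_1.
Budget: p_1·q_1 + p_2·2·q_1 = I, so (p_1 + 2·p_2)·q_1 = I.
Demand: q_1*(p_1,p_2,I) = I/(p_1 + 2·p_2), q_2* = 2·I/(p_1 + 2·p_2).
Here 6.25 + 2·2.6 = 11.45, giving q_1* = 31.9651 and q_2* = 63.9301.

q_1* = 31.9651, q_2* = 63.9301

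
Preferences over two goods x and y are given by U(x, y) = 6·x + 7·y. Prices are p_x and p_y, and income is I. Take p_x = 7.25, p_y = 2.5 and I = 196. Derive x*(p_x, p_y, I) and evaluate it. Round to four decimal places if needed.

x* = 0

Linear utility — the consumer picks whichever good has higher MU/price: 6/7.25 = 0.8276 vs 7/2.5 = 2.8.
y gives more utility per dollar, so spend all income on y: y* = I/p_y, x* = 0.
Numerically: x* = 0, y* = 78.4.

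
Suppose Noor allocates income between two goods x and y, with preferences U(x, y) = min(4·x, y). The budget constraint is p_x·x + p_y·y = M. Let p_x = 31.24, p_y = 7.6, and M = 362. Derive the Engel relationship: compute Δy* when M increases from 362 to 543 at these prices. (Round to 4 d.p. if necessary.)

Here 31.24 + 4·7.6 = 61.64, giving y* = 23.4912.
At M' = 543: y* = 35.2369. Change: 35.2369 − 23.4912 = 11.7456.

Δy* = 11.7456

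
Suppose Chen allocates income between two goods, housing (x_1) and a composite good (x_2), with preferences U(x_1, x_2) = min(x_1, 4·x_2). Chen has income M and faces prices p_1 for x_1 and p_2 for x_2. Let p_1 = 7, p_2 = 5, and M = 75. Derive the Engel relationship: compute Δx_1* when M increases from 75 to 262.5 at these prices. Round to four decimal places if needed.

Δx_1* = 22.7273

With perfect complements, no substitution: consume in ratio x_1:x_2 = 4:1.
Budget: p_1·x_1 + p_2·(1/4)·x_1 = M, so (4·p_1 + p_2)·x_1 = 4·M.
Demand: x_1*(p_1,p_2,M) = 4·M/(4·p_1 + p_2), x_2* = M/(4·p_1 + p_2).
Here 4·7 + 5 = 33, giving x_1* = 9.0909.
At M' = 262.5: x_1* = 31.8182. Change: 31.8182 − 9.0909 = 22.7273.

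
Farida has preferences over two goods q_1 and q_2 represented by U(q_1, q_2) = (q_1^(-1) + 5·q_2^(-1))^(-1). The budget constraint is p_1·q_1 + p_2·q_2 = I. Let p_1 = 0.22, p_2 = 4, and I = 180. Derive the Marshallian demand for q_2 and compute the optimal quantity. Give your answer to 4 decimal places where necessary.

q_2* = 40.7284

From the CES first-order condition, (1/5)·(q_2/q_1)^(2) = p_1/p_2.
Solve for the ratio: q_2/q_1 = [5·p_1/p_2]^(0.5).
With the ratio pinned down, the budget gives q_1* = I/(p_1 + p_2·(q_2/q_1)) and q_2* = (q_2/q_1)·q_1*.
Numerically q_2/q_1 = 0.524404, so q_1* = 180/(0.22 + 4·0.524404) = 77.666 and q_2* = 0.524404·77.666 = 40.7284.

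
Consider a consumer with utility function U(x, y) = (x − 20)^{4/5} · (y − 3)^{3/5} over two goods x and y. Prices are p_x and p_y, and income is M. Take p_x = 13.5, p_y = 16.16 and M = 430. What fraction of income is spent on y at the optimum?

share on y = 0.2239

Let x' = x−20, y' = y−3. MRS = (4/3)·y'/x' = p_x/p_y.
Substituting into the budget: x* = 20 + 4/7·(M − 20·p_x − 3·p_y)/p_x, and y* = 3 + 3/7·(…)/p_y.
Discretionary income = 430 − 20·13.5 − 3·16.16 = 111.52; x* = 20 + 4/7·111.52/13.5 = 24.7204; y* = 3 + 3/7·111.52/16.16 = 5.9576.
Expenditure on y: 16.16·5.9576 = 96.2743; share = 0.2239.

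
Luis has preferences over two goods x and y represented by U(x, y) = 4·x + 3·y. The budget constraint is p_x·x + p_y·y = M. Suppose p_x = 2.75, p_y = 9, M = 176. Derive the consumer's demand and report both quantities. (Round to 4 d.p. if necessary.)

x* = 64, y* = 0

Perfect substitutes: compare marginal utility per dollar. 4/p_x vs 3/p_y → 1.4545 vs 0.3333.
x gives more utility per dollar, so spend all income on x: x* = M/p_x, y* = 0.
Numerically: x* = 64, y* = 0.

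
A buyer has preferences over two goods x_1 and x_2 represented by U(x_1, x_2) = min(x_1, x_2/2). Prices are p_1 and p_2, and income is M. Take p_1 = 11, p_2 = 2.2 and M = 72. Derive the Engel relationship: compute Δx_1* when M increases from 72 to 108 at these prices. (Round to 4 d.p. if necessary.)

Demand: x_1*(p_1,p_2,M) = M/(p_1 + 2·p_2), x_2* = 2·M/(p_1 + 2·p_2).
Here 11 + 2·2.2 = 15.4, giving x_1* = 4.6753.
At M' = 108: x_1* = 7.013. Change: 7.013 − 4.6753 = 2.3377.

Δx_1* = 2.3377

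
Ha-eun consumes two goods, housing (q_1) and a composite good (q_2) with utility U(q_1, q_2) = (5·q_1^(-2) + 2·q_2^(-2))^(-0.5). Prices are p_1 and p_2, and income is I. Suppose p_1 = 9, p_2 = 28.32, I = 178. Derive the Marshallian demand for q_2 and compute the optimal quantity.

From the CES first-order condition, (5/2)·(q_2/q_1)^(3) = p_1/p_2.
Solve for the ratio: q_2/q_1 = [(2/5)·p_1/p_2]^(1/3).
Substitute q_2 = (q_2/q_1)·q_1 into the budget: q_1* = I/(p_1 + p_2·(q_2/q_1)).
Numerically q_2/q_1 = 0.502809, so q_1* = 178/(9 + 28.32·0.502809) = 7.6594 and q_2* = 0.502809·7.6594 = 3.8512.

q_2* = 3.8512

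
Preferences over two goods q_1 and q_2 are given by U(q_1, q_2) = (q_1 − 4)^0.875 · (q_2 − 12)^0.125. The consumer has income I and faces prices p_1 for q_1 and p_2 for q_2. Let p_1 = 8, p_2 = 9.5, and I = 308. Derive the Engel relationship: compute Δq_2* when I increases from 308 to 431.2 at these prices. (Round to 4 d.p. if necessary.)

Δq_2* = 1.6211

Let q_1' = q_1−4, q_2' = q_2−12. MRS = 7·q_2'/q_1' = p_1/p_2.
After buying the subsistence bundle (4, 12), a share 0.875 of the remaining income goes to q_1: q_1* = 4 + 0.875·(I − 4p_1 − 12p_2)/p_1.
Discretionary income = 308 − 4·8 − 12·9.5 = 162; q_2* = 12 + 0.125·162/9.5 = 14.1316.
At I' = 431.2: q_2* = 15.7526. Change: 15.7526 − 14.1316 = 1.6211.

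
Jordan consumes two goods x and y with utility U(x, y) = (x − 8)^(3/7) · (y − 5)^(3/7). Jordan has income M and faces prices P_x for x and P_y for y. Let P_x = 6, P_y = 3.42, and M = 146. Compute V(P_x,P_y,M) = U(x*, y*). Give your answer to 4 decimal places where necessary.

V = 6.5313

Let x' = x−8, y' = y−5. MRS = y'/x' = P_x/P_y.
Substituting into the budget: x* = 8 + 0.5·(M − 8·P_x − 5·P_y)/P_x, and y* = 5 + 0.5·(…)/P_y.
Discretionary income = 146 − 8·6 − 5·3.42 = 80.9; x* = 8 + 0.5·80.9/6 = 14.7417; y* = 5 + 0.5·80.9/3.42 = 16.8275.
Utility at the optimum: U(14.7417, 16.8275) = 6.5313.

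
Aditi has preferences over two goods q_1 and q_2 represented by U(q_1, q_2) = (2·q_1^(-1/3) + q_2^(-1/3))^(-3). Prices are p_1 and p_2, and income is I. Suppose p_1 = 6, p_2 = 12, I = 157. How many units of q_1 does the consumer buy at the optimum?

MU_q_1 ∝ 2·q_1^(-4/3), MU_q_2 ∝ q_2^(-4/3), so MRS = 2·(q_2/q_1)^(4/3) = p_1/p_2.
Solve for the ratio: q_2/q_1 = [(1/2)·p_1/p_2]^(0.75).
With the ratio pinned down, the budget gives q_1* = I/(p_1 + p_2·(q_2/q_1)) and q_2* = (q_2/q_1)·q_1*.
Numerically q_2/q_1 = 0.353553, so q_1* = 157/(6 + 12·0.353553) = 15.3281.

q_1* = 15.3281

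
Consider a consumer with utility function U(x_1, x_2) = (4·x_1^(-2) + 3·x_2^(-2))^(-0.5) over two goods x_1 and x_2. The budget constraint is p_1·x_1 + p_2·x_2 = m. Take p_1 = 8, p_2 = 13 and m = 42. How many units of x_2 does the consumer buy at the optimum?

x_2* = 1.7986

MU_x_1 ∝ 4·x_1^(-3), MU_x_2 ∝ 3·x_2^(-3), so MRS = (4/3)·(x_2/x_1)^(3) = p_1/p_2.
Hence x_2/x_1 = ((3/4)·p_1/p_2)^(1/(3)), i.e. raised to the 1/3 power.
Substitute x_2 = (x_2/x_1)·x_1 into the budget: x_1* = m/(p_1 + p_2·(x_2/x_1)).
Numerically x_2/x_1 = 0.772804, so x_1* = 42/(8 + 13·0.772804) = 2.3273 and x_2* = 0.772804·2.3273 = 1.7986.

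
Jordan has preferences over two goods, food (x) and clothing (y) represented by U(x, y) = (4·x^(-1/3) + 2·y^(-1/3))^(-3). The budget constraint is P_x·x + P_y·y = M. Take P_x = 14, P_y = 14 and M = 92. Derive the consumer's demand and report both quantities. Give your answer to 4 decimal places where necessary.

x* = 4.121, y* = 2.4504

MRS = MU_x/MU_y = 2·(y/x)^(4/3). Set equal to P_x/P_y.
Solve for the ratio: y/x = [(1/2)·P_x/P_y]^(0.75).
With the ratio pinned down, the budget gives x* = M/(P_x + P_y·(y/x)) and y* = (y/x)·x*.
Numerically y/x = 0.594604, so x* = 92/(14 + 14·0.594604) = 4.121 and y* = 0.594604·4.121 = 2.4504.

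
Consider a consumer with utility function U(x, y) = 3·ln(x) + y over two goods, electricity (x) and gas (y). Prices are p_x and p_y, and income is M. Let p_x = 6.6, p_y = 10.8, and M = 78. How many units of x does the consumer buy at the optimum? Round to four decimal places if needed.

x* = 4.9091

MU_x = 3/x, MU_y = 1. Tangency: 3/x = p_x/p_y.
So x*(p_x,p_y) = 3·p_y/p_x, independent of income; and y* = (M − 3·p_y)/p_y.
At the given prices: x* = 3·10.8/6.6 = 4.9091.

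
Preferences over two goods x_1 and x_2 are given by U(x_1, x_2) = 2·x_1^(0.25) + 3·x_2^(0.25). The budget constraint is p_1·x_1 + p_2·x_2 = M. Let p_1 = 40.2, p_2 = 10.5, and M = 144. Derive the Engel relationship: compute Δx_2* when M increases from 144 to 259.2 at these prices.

MU_x_1 ∝ 2·x_1^(-0.75), MU_x_2 ∝ 3·x_2^(-0.75), so MRS = (2/3)·(x_2/x_1)^(0.75) = p_1/p_2.
Solve for the ratio: x_2/x_1 = [(3/2)·p_1/p_2]^(4/3).
Substitute x_2 = (x_2/x_1)·x_1 into the budget: x_1* = M/(p_1 + p_2·(x_2/x_1)).
Numerically x_2/x_1 = 10.284204, so x_1* = 144/(40.2 + 10.5·10.284204) = 0.9718 and x_2* = 10.284204·0.9718 = 9.9938.
At M' = 259.2: x_2* = 17.9889. Change: 17.9889 − 9.9938 = 7.9951.

Δx_2* = 7.9951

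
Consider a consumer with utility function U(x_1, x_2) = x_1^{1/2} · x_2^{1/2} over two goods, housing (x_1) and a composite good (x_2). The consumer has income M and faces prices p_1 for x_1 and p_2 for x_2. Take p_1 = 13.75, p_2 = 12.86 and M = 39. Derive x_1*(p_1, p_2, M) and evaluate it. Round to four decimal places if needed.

The MRS is x_2/x_1. Set MRS = p_1/p_2.
Rearranging, p_2·x_2 = p_1·x_1. Substituting into the budget gives p_1·x_1·(1 + 1) = M.
Demand: x_1*(p_1,p_2,M) = 0.5·M/p_1 and x_2* = 0.5·M/p_2.
At p_1=13.75, p_2=12.86, M=39: x_1* = 0.5·39/13.75 = 1.4182.

x_1* = 1.4182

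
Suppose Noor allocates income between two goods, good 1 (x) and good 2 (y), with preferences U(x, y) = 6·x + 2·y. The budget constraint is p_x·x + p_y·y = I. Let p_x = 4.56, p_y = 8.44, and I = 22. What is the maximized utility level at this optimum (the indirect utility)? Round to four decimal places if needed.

V = 28.9474

Perfect substitutes: compare marginal utility per dollar. 6/p_x vs 2/p_y → 1.3158 vs 0.237.
x gives more utility per dollar, so spend all income on x: x* = I/p_x, y* = 0.
Numerically: x* = 4.8246, y* = 0.
Utility at the optimum: U(4.8246, 0) = 28.9474.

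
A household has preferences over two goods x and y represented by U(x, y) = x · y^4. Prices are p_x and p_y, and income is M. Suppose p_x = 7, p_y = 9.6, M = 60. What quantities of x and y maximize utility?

x* = 1.7143, y* = 5

Tangency: MRS = (1/4)·y/x = p_x/p_y.
So p_y·y = 4·p_x·x; combined with the budget, a share 0.2 of income goes to x.
Demand: x*(p_x,p_y,M) = 0.2·M/p_x and y* = 0.8·M/p_y.
At p_x=7, p_y=9.6, M=60: x* = 0.2·60/7 = 1.7143, y* = 5.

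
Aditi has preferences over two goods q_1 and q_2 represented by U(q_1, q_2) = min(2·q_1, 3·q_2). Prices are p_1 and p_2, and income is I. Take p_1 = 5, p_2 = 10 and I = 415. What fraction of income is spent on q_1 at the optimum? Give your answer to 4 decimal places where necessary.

share on q_1 = 0.4286

Leontief preferences: the optimum is at the kink where q_1/3 = q_2/2, i.e. q_2 = (2/3)·q_1.
Budget: p_1·q_1 + p_2·(2/3)·q_1 = I, so (3·p_1 + 2·p_2)·q_1 = 3·I.
Demand: q_1*(p_1,p_2,I) = 3·I/(3·p_1 + 2·p_2), q_2* = 2·I/(3·p_1 + 2·p_2).
Here 3·5 + 2·10 = 35, giving q_1* = 35.5714 and q_2* = 23.7143.
Expenditure on q_1: 5·35.5714 = 177.8571; share = 0.4286.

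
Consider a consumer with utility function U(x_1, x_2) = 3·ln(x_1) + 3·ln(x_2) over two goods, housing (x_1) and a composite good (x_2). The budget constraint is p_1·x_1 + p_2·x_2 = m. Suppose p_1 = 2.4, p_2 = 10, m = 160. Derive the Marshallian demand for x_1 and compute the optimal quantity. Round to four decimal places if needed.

The MRS is x_2/x_1. Set MRS = p_1/p_2.
Rearranging, p_2·x_2 = p_1·x_1. Substituting into the budget gives p_1·x_1·(1 + 1) = m.
Demand: x_1*(p_1,p_2,m) = 0.5·m/p_1 and x_2* = 0.5·m/p_2.
At p_1=2.4, p_2=10, m=160: x_1* = 0.5·160/2.4 = 33.3333.

x_1* = 33.3333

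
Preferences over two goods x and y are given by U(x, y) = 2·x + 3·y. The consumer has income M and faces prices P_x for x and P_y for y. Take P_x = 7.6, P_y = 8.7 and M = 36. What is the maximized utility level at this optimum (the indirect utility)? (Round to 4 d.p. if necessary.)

Linear utility — the consumer picks whichever good has higher MU/price: 2/7.6 = 0.2632 vs 3/8.7 = 0.3448.
y gives more utility per dollar, so spend all income on y: y* = M/P_y, x* = 0.
Numerically: x* = 0, y* = 4.1379.
Utility at the optimum: U(0, 4.1379) = 12.4138.

V = 12.4138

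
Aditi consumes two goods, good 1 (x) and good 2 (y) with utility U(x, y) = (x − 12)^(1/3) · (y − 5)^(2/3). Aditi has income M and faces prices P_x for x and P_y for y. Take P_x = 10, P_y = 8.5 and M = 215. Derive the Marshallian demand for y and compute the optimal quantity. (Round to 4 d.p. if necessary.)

This is Cobb-Douglas in (x−12, y−5): tangency gives 1/3·P_y·(y−5) = 2/3·P_x·(x−12).
After buying the subsistence bundle (12, 5), a share 1/3 of the remaining income goes to x: x* = 12 + 1/3·(M − 12P_x − 5P_y)/P_x.
Discretionary income = 215 − 12·10 − 5·8.5 = 52.5; y* = 5 + 2/3·52.5/8.5 = 9.1176.

y* = 9.1176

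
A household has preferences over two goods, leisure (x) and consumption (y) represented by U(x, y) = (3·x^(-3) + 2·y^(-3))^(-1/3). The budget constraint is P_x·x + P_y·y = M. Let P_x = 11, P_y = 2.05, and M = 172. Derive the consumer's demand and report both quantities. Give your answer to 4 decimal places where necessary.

MRS = MU_x/MU_y = (3/2)·(y/x)^(4). Set equal to P_x/P_y.
Hence y/x = ((2/3)·P_x/P_y)^(1/(4)), i.e. raised to the 0.25 power.
With the ratio pinned down, the budget gives x* = M/(P_x + P_y·(y/x)) and y* = (y/x)·x*.
Numerically y/x = 1.375267, so x* = 172/(11 + 2.05·1.375267) = 12.4464 and y* = 1.375267·12.4464 = 17.1171.

x* = 12.4464, y* = 17.1171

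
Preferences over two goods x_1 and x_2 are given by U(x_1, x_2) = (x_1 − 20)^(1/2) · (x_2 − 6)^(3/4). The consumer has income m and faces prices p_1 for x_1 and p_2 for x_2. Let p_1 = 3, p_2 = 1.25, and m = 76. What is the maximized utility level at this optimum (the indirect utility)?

MRS = (2/3)·(x_2−6)/(x_1−20). Tangency with p_1/p_2 gives x_2−6 = (3/2)·(p_1/p_2)·(x_1−20).
Substituting into the budget: x_1* = 20 + 0.4·(m − 20·p_1 − 6·p_2)/p_1, and x_2* = 6 + 0.6·(…)/p_2.
Discretionary income = 76 − 20·3 − 6·1.25 = 8.5; x_1* = 20 + 0.4·8.5/3 = 21.1333; x_2* = 6 + 0.6·8.5/1.25 = 10.08.
Utility at the optimum: U(21.1333, 10.08) = 3.0561.

V = 3.0561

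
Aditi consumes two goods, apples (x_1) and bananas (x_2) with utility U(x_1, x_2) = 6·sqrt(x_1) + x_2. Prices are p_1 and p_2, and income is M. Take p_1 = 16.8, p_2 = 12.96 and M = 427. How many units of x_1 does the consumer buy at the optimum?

Set MRS = p_1/p_2: 3·x_1^(−1/2) = p_1/p_2.
Solve: √x_1 = 3·p_2/p_1, so x_1*(p_1,p_2) = (3·p_2/p_1)², and x_2* = (M − p_1·x_1*)/p_2.
Plugging in: x_1* = (3·12.96/16.8)² = 5.3559.

x_1* = 5.3559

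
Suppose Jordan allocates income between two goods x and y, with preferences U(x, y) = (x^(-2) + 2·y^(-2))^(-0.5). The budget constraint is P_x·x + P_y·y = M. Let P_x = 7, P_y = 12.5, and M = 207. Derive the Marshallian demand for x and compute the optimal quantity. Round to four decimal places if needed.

x* = 10.3597

From the CES first-order condition, (1/2)·(y/x)^(3) = P_x/P_y.
Solve for the ratio: y/x = [2·P_x/P_y]^(1/3).
Substitute y = (y/x)·x into the budget: x* = M/(P_x + P_y·(y/x)).
Numerically y/x = 1.038499, so x* = 207/(7 + 12.5·1.038499) = 10.3597.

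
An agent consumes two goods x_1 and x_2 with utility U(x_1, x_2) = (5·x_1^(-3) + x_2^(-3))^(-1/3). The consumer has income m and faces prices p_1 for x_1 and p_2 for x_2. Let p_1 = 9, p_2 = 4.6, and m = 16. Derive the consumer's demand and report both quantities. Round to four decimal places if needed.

From the CES first-order condition, 5·(x_2/x_1)^(4) = p_1/p_2.
Solve for the ratio: x_2/x_1 = [(1/5)·p_1/p_2]^(0.25).
With the ratio pinned down, the budget gives x_1* = m/(p_1 + p_2·(x_2/x_1)) and x_2* = (x_2/x_1)·x_1*.
Numerically x_2/x_1 = 0.790913, so x_1* = 16/(9 + 4.6·0.790913) = 1.266 and x_2* = 0.790913·1.266 = 1.0013.

x_1* = 1.266, x_2* = 1.0013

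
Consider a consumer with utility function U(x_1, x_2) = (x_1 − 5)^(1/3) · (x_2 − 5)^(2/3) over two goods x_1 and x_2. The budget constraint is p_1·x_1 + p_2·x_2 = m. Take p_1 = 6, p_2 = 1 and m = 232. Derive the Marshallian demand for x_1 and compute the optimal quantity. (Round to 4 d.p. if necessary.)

MRS = (1/2)·(x_2−5)/(x_1−5). Tangency with p_1/p_2 gives x_2−5 = 2·(p_1/p_2)·(x_1−5).
Substituting into the budget: x_1* = 5 + 1/3·(m − 5·p_1 − 5·p_2)/p_1, and x_2* = 5 + 2/3·(…)/p_2.
Discretionary income = 232 − 5·6 − 5·1 = 197; x_1* = 5 + 1/3·197/6 = 15.9444.

x_1* = 15.9444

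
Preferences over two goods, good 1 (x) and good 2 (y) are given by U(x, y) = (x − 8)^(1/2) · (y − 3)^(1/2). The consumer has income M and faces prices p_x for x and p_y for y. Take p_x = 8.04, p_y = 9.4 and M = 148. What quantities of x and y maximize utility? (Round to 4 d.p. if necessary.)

x* = 11.4502, y* = 5.9511

Let x' = x−8, y' = y−3. MRS = y'/x' = p_x/p_y.
After buying the subsistence bundle (8, 3), a share 0.5 of the remaining income goes to x: x* = 8 + 0.5·(M − 8p_x − 3p_y)/p_x.
Discretionary income = 148 − 8·8.04 − 3·9.4 = 55.48; x* = 8 + 0.5·55.48/8.04 = 11.4502; y* = 3 + 0.5·55.48/9.4 = 5.9511.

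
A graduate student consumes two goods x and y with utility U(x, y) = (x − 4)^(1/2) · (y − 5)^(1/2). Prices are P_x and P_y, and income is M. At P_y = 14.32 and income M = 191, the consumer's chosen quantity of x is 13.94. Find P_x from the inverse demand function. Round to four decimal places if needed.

MRS = (y−5)/(x−4). Tangency with P_x/P_y gives y−5 = (P_x/P_y)·(x−4).
Substituting into the budget: x* = 4 + 0.5·(M − 4·P_x − 5·P_y)/P_x, and y* = 5 + 0.5·(…)/P_y.
Set x* = 13.94 in the demand function and solve for P_x: P_x = 5.

P_x = 5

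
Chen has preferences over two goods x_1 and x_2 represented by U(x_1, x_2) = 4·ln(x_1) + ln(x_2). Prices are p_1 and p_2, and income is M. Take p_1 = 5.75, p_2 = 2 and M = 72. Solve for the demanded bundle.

At p_1=5.75, p_2=2, M=72: x_1* = 0.8·72/5.75 = 10.0174, x_2* = 7.2.

x_1* = 10.0174, x_2* = 7.2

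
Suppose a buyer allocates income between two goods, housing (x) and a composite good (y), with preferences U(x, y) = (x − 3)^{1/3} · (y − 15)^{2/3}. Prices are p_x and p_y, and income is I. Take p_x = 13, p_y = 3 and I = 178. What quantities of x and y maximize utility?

This is Cobb-Douglas in (x−3, y−15): tangency gives 1/3·p_y·(y−15) = 2/3·p_x·(x−3).
After buying the subsistence bundle (3, 15), a share 1/3 of the remaining income goes to x: x* = 3 + 1/3·(I − 3p_x − 15p_y)/p_x.
Discretionary income = 178 − 3·13 − 15·3 = 94; x* = 3 + 1/3·94/13 = 5.4103; y* = 15 + 2/3·94/3 = 35.8889.

x* = 5.4103, y* = 35.8889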